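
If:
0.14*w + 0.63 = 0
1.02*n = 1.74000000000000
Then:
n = 1.71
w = -4.50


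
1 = 1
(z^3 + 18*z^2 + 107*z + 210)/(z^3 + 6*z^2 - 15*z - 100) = (z^2 + 13*z + 42)/(z^2 + z - 20)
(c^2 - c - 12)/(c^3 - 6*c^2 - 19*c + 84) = (c^2 - c - 12)/(c^3 - 6*c^2 - 19*c + 84)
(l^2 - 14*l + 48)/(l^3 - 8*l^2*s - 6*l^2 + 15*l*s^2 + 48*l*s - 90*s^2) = (l - 8)/(l^2 - 8*l*s + 15*s^2)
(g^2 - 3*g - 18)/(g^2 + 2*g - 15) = (g^2 - 3*g - 18)/(g^2 + 2*g - 15)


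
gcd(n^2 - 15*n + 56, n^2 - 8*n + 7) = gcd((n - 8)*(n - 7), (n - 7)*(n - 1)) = n - 7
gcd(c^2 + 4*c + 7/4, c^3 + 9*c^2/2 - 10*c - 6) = c + 1/2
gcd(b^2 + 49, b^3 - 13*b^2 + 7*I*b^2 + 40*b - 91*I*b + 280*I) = b + 7*I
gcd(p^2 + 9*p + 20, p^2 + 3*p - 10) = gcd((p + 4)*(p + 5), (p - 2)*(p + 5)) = p + 5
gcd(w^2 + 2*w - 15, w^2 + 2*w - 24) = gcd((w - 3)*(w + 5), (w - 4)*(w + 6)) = 1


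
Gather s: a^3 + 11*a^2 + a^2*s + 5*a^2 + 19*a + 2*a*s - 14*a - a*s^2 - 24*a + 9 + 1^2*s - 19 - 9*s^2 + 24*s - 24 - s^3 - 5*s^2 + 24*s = a^3 + 16*a^2 - 19*a - s^3 + s^2*(-a - 14) + s*(a^2 + 2*a + 49) - 34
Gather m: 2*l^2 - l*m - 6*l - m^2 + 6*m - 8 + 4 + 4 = 2*l^2 - 6*l - m^2 + m*(6 - l)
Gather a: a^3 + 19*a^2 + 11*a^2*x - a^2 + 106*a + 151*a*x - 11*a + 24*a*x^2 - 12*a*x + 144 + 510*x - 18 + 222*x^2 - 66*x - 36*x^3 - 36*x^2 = a^3 + a^2*(11*x + 18) + a*(24*x^2 + 139*x + 95) - 36*x^3 + 186*x^2 + 444*x + 126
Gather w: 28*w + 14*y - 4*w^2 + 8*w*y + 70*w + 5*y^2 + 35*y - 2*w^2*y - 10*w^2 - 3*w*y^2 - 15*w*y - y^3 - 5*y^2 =w^2*(-2*y - 14) + w*(-3*y^2 - 7*y + 98) - y^3 + 49*y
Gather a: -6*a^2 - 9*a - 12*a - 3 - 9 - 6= -6*a^2 - 21*a - 18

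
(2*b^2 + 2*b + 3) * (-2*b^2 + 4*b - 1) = -4*b^4 + 4*b^3 + 10*b - 3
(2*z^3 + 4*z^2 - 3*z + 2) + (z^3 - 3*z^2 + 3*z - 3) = 3*z^3 + z^2 - 1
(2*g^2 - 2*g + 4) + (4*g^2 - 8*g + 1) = 6*g^2 - 10*g + 5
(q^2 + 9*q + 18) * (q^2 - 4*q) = q^4 + 5*q^3 - 18*q^2 - 72*q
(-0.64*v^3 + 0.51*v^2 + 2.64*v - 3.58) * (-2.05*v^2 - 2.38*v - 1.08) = 1.312*v^5 + 0.4777*v^4 - 5.9346*v^3 + 0.505*v^2 + 5.6692*v + 3.8664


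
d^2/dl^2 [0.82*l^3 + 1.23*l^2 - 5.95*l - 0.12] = 4.92*l + 2.46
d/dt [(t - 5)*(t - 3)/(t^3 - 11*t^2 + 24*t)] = (-t^2 + 10*t - 40)/(t^2*(t^2 - 16*t + 64))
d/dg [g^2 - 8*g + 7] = 2*g - 8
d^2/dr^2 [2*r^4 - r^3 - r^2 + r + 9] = 24*r^2 - 6*r - 2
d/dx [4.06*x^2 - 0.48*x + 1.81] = 8.12*x - 0.48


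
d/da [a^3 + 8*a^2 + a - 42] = 3*a^2 + 16*a + 1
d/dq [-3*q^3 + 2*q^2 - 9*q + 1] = -9*q^2 + 4*q - 9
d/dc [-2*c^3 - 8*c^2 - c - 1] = -6*c^2 - 16*c - 1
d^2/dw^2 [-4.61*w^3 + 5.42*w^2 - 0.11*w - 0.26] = 10.84 - 27.66*w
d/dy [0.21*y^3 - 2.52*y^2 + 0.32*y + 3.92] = 0.63*y^2 - 5.04*y + 0.32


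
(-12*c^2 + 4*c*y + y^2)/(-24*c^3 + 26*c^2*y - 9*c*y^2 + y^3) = (6*c + y)/(12*c^2 - 7*c*y + y^2)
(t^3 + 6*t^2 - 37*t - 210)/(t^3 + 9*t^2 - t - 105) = (t - 6)/(t - 3)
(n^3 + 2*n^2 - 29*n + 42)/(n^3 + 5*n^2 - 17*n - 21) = (n - 2)/(n + 1)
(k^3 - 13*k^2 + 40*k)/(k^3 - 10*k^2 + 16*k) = (k - 5)/(k - 2)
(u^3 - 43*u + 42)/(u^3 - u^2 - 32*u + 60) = (u^3 - 43*u + 42)/(u^3 - u^2 - 32*u + 60)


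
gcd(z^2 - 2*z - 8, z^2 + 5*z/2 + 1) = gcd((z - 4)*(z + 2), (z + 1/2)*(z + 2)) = z + 2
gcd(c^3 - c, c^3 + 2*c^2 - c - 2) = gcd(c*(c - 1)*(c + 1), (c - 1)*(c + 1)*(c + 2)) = c^2 - 1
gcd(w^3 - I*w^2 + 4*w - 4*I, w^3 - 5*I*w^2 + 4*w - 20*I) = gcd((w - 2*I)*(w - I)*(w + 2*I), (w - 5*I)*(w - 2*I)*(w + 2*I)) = w^2 + 4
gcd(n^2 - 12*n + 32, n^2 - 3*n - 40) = n - 8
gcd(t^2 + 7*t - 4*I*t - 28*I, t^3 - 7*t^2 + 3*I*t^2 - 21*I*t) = 1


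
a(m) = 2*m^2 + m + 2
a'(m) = 4*m + 1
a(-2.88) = 15.71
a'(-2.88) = -10.52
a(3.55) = 30.76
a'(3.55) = 15.20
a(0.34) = 2.57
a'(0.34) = 2.36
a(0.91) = 4.57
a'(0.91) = 4.64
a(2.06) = 12.55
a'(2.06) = 9.24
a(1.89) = 11.03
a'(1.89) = 8.56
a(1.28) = 6.56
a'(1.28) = 6.12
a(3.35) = 27.80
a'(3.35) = 14.40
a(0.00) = 2.00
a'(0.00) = 1.00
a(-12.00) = 278.00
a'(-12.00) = -47.00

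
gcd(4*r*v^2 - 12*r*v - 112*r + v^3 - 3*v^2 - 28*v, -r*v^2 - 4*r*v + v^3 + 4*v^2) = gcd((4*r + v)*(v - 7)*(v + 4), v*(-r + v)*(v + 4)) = v + 4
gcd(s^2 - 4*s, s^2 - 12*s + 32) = s - 4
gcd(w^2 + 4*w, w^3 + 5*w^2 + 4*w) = w^2 + 4*w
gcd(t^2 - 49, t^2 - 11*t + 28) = t - 7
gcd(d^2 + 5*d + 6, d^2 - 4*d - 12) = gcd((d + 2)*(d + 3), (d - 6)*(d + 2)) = d + 2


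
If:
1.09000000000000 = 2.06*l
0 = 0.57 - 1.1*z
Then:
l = 0.53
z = 0.52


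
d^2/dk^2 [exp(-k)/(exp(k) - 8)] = ((exp(k) - 8)^2 + (exp(k) - 8)*exp(k) + 2*exp(2*k))*exp(-k)/(exp(k) - 8)^3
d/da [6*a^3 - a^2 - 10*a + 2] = 18*a^2 - 2*a - 10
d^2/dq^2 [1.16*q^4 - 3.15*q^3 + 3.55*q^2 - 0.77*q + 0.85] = 13.92*q^2 - 18.9*q + 7.1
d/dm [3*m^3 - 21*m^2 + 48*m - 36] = 9*m^2 - 42*m + 48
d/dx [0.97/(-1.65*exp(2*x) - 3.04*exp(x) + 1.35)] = (3.201*exp(x) + 2.9488)*exp(x)/(1.65*exp(2*x) + 3.04*exp(x) - 1.35)^2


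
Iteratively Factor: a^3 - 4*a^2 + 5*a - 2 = (a - 1)*(a^2 - 3*a + 2) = (a - 1)^2*(a - 2)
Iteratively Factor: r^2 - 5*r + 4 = (r - 4)*(r - 1)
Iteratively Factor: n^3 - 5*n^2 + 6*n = (n - 2)*(n^2 - 3*n) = (n - 3)*(n - 2)*(n)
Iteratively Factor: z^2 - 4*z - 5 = (z - 5)*(z + 1)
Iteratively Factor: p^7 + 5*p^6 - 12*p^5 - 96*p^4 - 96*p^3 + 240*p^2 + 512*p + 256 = (p + 4)*(p^6 + p^5 - 16*p^4 - 32*p^3 + 32*p^2 + 112*p + 64) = (p + 2)*(p + 4)*(p^5 - p^4 - 14*p^3 - 4*p^2 + 40*p + 32) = (p + 1)*(p + 2)*(p + 4)*(p^4 - 2*p^3 - 12*p^2 + 8*p + 32) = (p - 4)*(p + 1)*(p + 2)*(p + 4)*(p^3 + 2*p^2 - 4*p - 8) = (p - 4)*(p + 1)*(p + 2)^2*(p + 4)*(p^2 - 4) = (p - 4)*(p - 2)*(p + 1)*(p + 2)^2*(p + 4)*(p + 2)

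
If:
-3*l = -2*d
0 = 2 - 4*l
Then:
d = 3/4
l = 1/2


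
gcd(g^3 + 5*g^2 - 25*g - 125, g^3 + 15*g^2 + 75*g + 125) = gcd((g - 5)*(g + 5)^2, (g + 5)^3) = g^2 + 10*g + 25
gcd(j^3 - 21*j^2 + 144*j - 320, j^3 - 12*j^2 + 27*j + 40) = j^2 - 13*j + 40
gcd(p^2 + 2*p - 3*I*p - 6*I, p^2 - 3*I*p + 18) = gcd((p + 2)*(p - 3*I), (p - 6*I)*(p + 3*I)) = 1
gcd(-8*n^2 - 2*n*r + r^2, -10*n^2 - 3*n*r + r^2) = 2*n + r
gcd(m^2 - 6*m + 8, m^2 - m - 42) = 1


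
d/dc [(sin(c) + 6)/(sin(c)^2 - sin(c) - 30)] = (-12*sin(c) + cos(c)^2 - 25)*cos(c)/(sin(c) + cos(c)^2 + 29)^2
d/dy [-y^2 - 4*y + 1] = -2*y - 4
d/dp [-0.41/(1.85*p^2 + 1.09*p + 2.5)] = (1.517*p + 0.4469)/(1.85*p^2 + 1.09*p + 2.5)^2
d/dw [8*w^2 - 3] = 16*w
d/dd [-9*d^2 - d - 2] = -18*d - 1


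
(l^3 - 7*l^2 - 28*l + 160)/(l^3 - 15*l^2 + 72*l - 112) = (l^2 - 3*l - 40)/(l^2 - 11*l + 28)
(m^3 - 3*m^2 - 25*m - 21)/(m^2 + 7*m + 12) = (m^2 - 6*m - 7)/(m + 4)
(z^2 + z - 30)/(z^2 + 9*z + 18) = (z - 5)/(z + 3)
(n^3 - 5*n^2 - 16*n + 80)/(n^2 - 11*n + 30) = (n^2 - 16)/(n - 6)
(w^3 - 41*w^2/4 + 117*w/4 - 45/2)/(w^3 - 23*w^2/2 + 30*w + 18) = (4*w^2 - 17*w + 15)/(2*(2*w^2 - 11*w - 6))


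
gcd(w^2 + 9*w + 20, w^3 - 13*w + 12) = w + 4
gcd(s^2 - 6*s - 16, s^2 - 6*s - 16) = s^2 - 6*s - 16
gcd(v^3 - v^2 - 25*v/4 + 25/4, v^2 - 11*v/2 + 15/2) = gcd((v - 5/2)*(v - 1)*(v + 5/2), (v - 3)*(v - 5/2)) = v - 5/2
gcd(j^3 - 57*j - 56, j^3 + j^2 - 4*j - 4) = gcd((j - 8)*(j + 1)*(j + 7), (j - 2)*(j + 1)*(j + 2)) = j + 1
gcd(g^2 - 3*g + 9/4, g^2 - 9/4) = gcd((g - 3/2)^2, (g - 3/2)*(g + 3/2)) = g - 3/2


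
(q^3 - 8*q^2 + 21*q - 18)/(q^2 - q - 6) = (q^2 - 5*q + 6)/(q + 2)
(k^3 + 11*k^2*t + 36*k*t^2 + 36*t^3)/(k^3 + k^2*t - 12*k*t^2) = (k^3 + 11*k^2*t + 36*k*t^2 + 36*t^3)/(k*(k^2 + k*t - 12*t^2))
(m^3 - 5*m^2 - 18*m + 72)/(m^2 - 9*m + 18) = m + 4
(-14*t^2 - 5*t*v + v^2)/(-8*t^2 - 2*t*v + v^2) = (7*t - v)/(4*t - v)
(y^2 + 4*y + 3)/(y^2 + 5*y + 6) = (y + 1)/(y + 2)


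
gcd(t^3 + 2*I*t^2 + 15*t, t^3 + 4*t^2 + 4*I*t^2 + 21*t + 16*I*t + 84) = t - 3*I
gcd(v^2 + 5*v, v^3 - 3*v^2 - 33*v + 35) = v + 5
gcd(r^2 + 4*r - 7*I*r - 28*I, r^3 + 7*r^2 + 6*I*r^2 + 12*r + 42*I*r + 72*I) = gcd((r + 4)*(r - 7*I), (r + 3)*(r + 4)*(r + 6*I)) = r + 4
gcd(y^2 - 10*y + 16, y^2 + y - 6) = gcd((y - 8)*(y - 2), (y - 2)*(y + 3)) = y - 2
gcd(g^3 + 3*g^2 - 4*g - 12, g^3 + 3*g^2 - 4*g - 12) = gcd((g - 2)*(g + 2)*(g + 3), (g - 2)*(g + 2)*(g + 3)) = g^3 + 3*g^2 - 4*g - 12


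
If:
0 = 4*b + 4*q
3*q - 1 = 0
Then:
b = -1/3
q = 1/3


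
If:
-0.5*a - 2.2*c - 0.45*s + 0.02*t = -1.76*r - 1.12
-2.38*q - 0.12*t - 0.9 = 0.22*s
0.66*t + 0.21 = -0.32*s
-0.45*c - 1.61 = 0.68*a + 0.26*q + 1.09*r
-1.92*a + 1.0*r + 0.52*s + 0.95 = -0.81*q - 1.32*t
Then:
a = 0.0872116180634887*t - 0.388833559803759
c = 0.256232384250112*t - 0.146820027353135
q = 0.140231092436975*t - 0.317489495798319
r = -0.193640878192051*t - 1.09814394322658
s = -2.0625*t - 0.65625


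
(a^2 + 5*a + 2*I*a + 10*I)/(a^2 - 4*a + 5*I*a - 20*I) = (a^2 + a*(5 + 2*I) + 10*I)/(a^2 + a*(-4 + 5*I) - 20*I)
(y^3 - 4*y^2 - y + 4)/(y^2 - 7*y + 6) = (y^2 - 3*y - 4)/(y - 6)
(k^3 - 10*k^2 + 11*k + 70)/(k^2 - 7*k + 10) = (k^2 - 5*k - 14)/(k - 2)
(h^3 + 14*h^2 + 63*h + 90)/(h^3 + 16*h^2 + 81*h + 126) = (h + 5)/(h + 7)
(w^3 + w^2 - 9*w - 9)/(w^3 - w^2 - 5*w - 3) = (w + 3)/(w + 1)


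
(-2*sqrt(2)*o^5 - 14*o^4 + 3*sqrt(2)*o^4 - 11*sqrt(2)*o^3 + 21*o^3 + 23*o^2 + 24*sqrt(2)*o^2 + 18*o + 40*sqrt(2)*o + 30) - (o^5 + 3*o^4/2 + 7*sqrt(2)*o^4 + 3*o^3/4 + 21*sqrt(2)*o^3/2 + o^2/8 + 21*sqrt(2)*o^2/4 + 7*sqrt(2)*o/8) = -2*sqrt(2)*o^5 - o^5 - 31*o^4/2 - 4*sqrt(2)*o^4 - 43*sqrt(2)*o^3/2 + 81*o^3/4 + 183*o^2/8 + 75*sqrt(2)*o^2/4 + 18*o + 313*sqrt(2)*o/8 + 30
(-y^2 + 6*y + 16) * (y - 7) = -y^3 + 13*y^2 - 26*y - 112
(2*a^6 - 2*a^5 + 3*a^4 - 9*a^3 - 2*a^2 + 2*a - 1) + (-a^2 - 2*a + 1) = 2*a^6 - 2*a^5 + 3*a^4 - 9*a^3 - 3*a^2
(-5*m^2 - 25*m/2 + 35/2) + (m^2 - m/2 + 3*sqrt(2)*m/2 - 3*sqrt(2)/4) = -4*m^2 - 13*m + 3*sqrt(2)*m/2 - 3*sqrt(2)/4 + 35/2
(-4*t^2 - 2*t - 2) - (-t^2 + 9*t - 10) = -3*t^2 - 11*t + 8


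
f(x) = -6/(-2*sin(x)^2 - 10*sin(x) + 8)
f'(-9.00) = 0.33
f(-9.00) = -0.51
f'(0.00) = -0.94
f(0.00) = -0.75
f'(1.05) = -8.47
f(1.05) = 2.75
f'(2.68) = 6.38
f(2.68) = -1.91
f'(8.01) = 0.89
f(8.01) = 1.57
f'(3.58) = 0.32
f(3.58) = -0.50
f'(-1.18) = -0.06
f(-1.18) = -0.39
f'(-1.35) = -0.03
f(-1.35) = -0.38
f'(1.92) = 2.82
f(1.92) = 1.90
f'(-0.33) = -0.41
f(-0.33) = -0.54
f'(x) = -6*(4*sin(x)*cos(x) + 10*cos(x))/(-2*sin(x)^2 - 10*sin(x) + 8)^2 = -3*(2*sin(x) + 5)*cos(x)/(sin(x)^2 + 5*sin(x) - 4)^2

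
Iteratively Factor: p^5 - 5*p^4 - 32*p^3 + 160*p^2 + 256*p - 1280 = (p + 4)*(p^4 - 9*p^3 + 4*p^2 + 144*p - 320) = (p - 4)*(p + 4)*(p^3 - 5*p^2 - 16*p + 80) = (p - 4)*(p + 4)^2*(p^2 - 9*p + 20) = (p - 4)^2*(p + 4)^2*(p - 5)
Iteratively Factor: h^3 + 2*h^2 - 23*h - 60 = (h - 5)*(h^2 + 7*h + 12) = (h - 5)*(h + 3)*(h + 4)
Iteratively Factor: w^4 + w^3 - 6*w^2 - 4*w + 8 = (w + 2)*(w^3 - w^2 - 4*w + 4) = (w - 2)*(w + 2)*(w^2 + w - 2) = (w - 2)*(w + 2)^2*(w - 1)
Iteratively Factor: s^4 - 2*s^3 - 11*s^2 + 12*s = (s - 4)*(s^3 + 2*s^2 - 3*s) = (s - 4)*(s + 3)*(s^2 - s) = s*(s - 4)*(s + 3)*(s - 1)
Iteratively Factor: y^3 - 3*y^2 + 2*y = (y)*(y^2 - 3*y + 2) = y*(y - 2)*(y - 1)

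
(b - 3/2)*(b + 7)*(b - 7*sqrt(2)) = b^3 - 7*sqrt(2)*b^2 + 11*b^2/2 - 77*sqrt(2)*b/2 - 21*b/2 + 147*sqrt(2)/2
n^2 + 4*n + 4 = (n + 2)^2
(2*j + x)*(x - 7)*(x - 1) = 2*j*x^2 - 16*j*x + 14*j + x^3 - 8*x^2 + 7*x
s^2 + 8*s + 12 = (s + 2)*(s + 6)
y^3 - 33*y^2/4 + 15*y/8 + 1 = (y - 8)*(y - 1/2)*(y + 1/4)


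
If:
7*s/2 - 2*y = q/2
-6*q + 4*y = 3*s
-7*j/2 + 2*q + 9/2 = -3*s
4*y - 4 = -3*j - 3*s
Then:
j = 413/318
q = 1/159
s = 7/636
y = 15/848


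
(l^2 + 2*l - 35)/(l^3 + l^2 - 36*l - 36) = (l^2 + 2*l - 35)/(l^3 + l^2 - 36*l - 36)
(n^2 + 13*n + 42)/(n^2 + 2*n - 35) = (n + 6)/(n - 5)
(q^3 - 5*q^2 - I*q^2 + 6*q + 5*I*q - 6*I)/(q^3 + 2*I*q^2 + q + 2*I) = (q^2 - 5*q + 6)/(q^2 + 3*I*q - 2)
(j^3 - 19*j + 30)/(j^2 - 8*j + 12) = (j^2 + 2*j - 15)/(j - 6)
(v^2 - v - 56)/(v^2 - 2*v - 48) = (v + 7)/(v + 6)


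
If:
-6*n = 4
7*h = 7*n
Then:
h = -2/3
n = -2/3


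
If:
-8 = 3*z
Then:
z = -8/3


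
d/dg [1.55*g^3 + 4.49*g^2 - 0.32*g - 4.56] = 4.65*g^2 + 8.98*g - 0.32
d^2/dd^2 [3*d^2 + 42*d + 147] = 6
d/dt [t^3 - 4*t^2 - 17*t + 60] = 3*t^2 - 8*t - 17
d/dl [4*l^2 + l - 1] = 8*l + 1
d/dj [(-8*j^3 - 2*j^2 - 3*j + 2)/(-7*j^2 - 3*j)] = (56*j^4 + 48*j^3 - 15*j^2 + 28*j + 6)/(j^2*(49*j^2 + 42*j + 9))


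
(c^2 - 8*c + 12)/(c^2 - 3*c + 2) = (c - 6)/(c - 1)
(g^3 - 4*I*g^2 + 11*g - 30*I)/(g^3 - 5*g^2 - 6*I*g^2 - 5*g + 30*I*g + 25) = (g^2 + I*g + 6)/(g^2 - g*(5 + I) + 5*I)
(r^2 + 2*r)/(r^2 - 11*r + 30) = r*(r + 2)/(r^2 - 11*r + 30)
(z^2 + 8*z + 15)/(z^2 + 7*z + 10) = (z + 3)/(z + 2)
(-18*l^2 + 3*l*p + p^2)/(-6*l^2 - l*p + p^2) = (6*l + p)/(2*l + p)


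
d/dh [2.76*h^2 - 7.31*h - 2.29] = 5.52*h - 7.31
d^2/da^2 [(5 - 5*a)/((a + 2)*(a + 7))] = 10*(-a^3 + 3*a^2 + 69*a + 193)/(a^6 + 27*a^5 + 285*a^4 + 1485*a^3 + 3990*a^2 + 5292*a + 2744)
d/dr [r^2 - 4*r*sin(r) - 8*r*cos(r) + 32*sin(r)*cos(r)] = 8*r*sin(r) - 4*r*cos(r) + 2*r - 4*sin(r) - 8*cos(r) + 32*cos(2*r)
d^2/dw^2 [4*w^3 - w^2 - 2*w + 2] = 24*w - 2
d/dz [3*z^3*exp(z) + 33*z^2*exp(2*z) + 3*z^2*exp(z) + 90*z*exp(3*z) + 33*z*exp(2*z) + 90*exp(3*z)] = 3*(z^3 + 22*z^2*exp(z) + 4*z^2 + 90*z*exp(2*z) + 44*z*exp(z) + 2*z + 120*exp(2*z) + 11*exp(z))*exp(z)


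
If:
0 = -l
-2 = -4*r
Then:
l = 0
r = 1/2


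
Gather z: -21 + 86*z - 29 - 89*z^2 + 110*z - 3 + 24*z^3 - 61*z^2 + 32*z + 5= 24*z^3 - 150*z^2 + 228*z - 48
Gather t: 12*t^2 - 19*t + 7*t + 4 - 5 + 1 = 12*t^2 - 12*t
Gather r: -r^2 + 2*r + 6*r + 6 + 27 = -r^2 + 8*r + 33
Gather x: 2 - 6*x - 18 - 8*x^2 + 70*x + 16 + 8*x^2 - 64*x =0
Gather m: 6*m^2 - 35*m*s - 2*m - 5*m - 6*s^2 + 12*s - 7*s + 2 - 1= 6*m^2 + m*(-35*s - 7) - 6*s^2 + 5*s + 1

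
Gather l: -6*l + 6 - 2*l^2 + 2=-2*l^2 - 6*l + 8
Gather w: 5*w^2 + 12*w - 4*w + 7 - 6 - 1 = 5*w^2 + 8*w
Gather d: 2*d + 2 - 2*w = 2*d - 2*w + 2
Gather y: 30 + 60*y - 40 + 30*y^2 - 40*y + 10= 30*y^2 + 20*y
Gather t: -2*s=-2*s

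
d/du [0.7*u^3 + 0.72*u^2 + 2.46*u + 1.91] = 2.1*u^2 + 1.44*u + 2.46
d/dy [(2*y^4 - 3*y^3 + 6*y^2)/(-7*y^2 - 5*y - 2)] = y*(-28*y^4 - 9*y^3 + 14*y^2 - 12*y - 24)/(49*y^4 + 70*y^3 + 53*y^2 + 20*y + 4)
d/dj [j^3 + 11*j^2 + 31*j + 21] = 3*j^2 + 22*j + 31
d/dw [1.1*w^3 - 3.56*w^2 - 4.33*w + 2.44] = 3.3*w^2 - 7.12*w - 4.33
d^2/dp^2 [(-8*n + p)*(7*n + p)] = 2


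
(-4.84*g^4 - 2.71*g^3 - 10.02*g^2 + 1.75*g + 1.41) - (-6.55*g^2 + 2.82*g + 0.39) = -4.84*g^4 - 2.71*g^3 - 3.47*g^2 - 1.07*g + 1.02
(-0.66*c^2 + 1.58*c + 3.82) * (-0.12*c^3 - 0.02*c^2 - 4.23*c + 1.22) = 0.0792*c^5 - 0.1764*c^4 + 2.3018*c^3 - 7.565*c^2 - 14.231*c + 4.6604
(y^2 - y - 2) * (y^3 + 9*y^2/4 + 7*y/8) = y^5 + 5*y^4/4 - 27*y^3/8 - 43*y^2/8 - 7*y/4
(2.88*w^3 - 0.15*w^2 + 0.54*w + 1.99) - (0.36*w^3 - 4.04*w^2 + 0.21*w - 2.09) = 2.52*w^3 + 3.89*w^2 + 0.33*w + 4.08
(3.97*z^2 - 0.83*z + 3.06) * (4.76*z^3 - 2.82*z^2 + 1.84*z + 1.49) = 18.8972*z^5 - 15.1462*z^4 + 24.211*z^3 - 4.2411*z^2 + 4.3937*z + 4.5594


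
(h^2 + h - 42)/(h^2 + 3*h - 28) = (h - 6)/(h - 4)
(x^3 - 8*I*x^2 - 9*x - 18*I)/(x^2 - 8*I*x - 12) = (x^2 - 2*I*x + 3)/(x - 2*I)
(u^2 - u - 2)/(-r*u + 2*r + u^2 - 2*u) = (-u - 1)/(r - u)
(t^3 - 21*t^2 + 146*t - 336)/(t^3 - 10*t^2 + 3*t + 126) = (t - 8)/(t + 3)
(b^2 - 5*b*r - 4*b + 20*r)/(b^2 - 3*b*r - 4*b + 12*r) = (-b + 5*r)/(-b + 3*r)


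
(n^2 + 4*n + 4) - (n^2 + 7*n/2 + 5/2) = n/2 + 3/2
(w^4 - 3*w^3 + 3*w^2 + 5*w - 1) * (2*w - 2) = 2*w^5 - 8*w^4 + 12*w^3 + 4*w^2 - 12*w + 2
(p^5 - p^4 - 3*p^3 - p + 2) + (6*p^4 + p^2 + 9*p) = p^5 + 5*p^4 - 3*p^3 + p^2 + 8*p + 2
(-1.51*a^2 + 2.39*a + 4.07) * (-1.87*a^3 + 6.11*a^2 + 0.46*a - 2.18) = 2.8237*a^5 - 13.6954*a^4 + 6.2974*a^3 + 29.2589*a^2 - 3.338*a - 8.8726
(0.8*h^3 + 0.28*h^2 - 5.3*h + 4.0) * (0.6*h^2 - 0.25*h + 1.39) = 0.48*h^5 - 0.032*h^4 - 2.138*h^3 + 4.1142*h^2 - 8.367*h + 5.56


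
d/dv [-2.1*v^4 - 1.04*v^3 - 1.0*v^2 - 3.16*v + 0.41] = -8.4*v^3 - 3.12*v^2 - 2.0*v - 3.16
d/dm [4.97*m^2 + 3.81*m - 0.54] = 9.94*m + 3.81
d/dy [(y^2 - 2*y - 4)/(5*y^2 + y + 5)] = (11*y^2 + 50*y - 6)/(25*y^4 + 10*y^3 + 51*y^2 + 10*y + 25)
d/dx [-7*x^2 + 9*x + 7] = 9 - 14*x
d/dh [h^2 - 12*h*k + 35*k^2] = 2*h - 12*k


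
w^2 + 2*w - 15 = (w - 3)*(w + 5)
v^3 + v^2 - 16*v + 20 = (v - 2)^2*(v + 5)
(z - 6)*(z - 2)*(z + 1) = z^3 - 7*z^2 + 4*z + 12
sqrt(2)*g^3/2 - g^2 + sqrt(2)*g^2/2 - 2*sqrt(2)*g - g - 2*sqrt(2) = (g + 1)*(g - 2*sqrt(2))*(sqrt(2)*g/2 + 1)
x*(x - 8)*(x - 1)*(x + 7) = x^4 - 2*x^3 - 55*x^2 + 56*x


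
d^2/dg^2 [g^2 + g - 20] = 2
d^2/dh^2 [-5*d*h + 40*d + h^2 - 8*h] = 2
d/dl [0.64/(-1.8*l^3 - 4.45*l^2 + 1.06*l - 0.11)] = (3.456*l^2 + 5.696*l - 0.6784)/(1.8*l^3 + 4.45*l^2 - 1.06*l + 0.11)^2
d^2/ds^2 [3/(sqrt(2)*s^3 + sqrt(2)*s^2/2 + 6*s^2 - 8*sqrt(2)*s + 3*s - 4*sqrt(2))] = 12*(-(6*sqrt(2)*s + sqrt(2) + 12)*(2*sqrt(2)*s^3 + sqrt(2)*s^2 + 12*s^2 - 16*sqrt(2)*s + 6*s - 8*sqrt(2)) + 4*(3*sqrt(2)*s^2 + sqrt(2)*s + 12*s - 8*sqrt(2) + 3)^2)/(2*sqrt(2)*s^3 + sqrt(2)*s^2 + 12*s^2 - 16*sqrt(2)*s + 6*s - 8*sqrt(2))^3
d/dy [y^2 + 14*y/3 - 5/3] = 2*y + 14/3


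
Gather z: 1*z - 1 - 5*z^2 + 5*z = -5*z^2 + 6*z - 1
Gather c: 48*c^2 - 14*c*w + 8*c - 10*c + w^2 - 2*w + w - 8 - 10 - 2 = 48*c^2 + c*(-14*w - 2) + w^2 - w - 20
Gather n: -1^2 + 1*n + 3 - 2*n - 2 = -n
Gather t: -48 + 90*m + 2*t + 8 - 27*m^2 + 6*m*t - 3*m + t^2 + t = -27*m^2 + 87*m + t^2 + t*(6*m + 3) - 40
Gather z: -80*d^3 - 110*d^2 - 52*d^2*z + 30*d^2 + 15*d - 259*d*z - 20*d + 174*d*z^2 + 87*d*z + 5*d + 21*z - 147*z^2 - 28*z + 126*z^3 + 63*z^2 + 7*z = -80*d^3 - 80*d^2 + 126*z^3 + z^2*(174*d - 84) + z*(-52*d^2 - 172*d)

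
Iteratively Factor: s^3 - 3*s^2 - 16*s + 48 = (s + 4)*(s^2 - 7*s + 12) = (s - 4)*(s + 4)*(s - 3)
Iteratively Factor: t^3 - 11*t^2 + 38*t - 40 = (t - 5)*(t^2 - 6*t + 8) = (t - 5)*(t - 2)*(t - 4)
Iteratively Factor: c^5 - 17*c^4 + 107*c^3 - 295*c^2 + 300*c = (c - 4)*(c^4 - 13*c^3 + 55*c^2 - 75*c) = (c - 5)*(c - 4)*(c^3 - 8*c^2 + 15*c) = (c - 5)^2*(c - 4)*(c^2 - 3*c) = c*(c - 5)^2*(c - 4)*(c - 3)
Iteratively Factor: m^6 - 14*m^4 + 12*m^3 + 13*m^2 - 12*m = (m + 1)*(m^5 - m^4 - 13*m^3 + 25*m^2 - 12*m) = (m - 3)*(m + 1)*(m^4 + 2*m^3 - 7*m^2 + 4*m) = (m - 3)*(m - 1)*(m + 1)*(m^3 + 3*m^2 - 4*m) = (m - 3)*(m - 1)^2*(m + 1)*(m^2 + 4*m) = (m - 3)*(m - 1)^2*(m + 1)*(m + 4)*(m)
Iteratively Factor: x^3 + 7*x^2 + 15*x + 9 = (x + 3)*(x^2 + 4*x + 3) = (x + 1)*(x + 3)*(x + 3)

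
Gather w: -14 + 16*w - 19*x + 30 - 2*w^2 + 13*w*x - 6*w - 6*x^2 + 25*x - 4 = -2*w^2 + w*(13*x + 10) - 6*x^2 + 6*x + 12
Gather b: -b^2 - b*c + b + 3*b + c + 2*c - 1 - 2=-b^2 + b*(4 - c) + 3*c - 3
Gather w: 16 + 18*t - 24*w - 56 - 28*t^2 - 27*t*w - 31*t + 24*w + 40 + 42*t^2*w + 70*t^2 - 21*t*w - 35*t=42*t^2 - 48*t + w*(42*t^2 - 48*t)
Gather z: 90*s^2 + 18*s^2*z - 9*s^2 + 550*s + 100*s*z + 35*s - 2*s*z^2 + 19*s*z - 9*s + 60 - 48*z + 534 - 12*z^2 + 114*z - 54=81*s^2 + 576*s + z^2*(-2*s - 12) + z*(18*s^2 + 119*s + 66) + 540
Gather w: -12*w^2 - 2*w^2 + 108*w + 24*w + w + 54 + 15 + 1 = -14*w^2 + 133*w + 70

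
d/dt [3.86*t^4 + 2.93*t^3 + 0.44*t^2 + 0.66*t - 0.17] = 15.44*t^3 + 8.79*t^2 + 0.88*t + 0.66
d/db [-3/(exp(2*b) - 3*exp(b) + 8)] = (6*exp(b) - 9)*exp(b)/(exp(2*b) - 3*exp(b) + 8)^2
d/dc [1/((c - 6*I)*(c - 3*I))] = (-2*c + 9*I)/(c^4 - 18*I*c^3 - 117*c^2 + 324*I*c + 324)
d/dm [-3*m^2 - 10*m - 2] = -6*m - 10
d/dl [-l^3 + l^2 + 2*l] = -3*l^2 + 2*l + 2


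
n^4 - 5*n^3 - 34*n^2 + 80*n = n*(n - 8)*(n - 2)*(n + 5)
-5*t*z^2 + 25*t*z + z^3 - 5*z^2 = z*(-5*t + z)*(z - 5)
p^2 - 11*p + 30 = (p - 6)*(p - 5)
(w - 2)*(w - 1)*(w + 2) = w^3 - w^2 - 4*w + 4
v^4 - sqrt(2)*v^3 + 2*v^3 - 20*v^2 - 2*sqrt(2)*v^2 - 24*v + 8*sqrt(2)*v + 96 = (v - 2)*(v + 4)*(v - 3*sqrt(2))*(v + 2*sqrt(2))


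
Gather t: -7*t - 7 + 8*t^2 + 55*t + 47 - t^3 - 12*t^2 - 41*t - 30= -t^3 - 4*t^2 + 7*t + 10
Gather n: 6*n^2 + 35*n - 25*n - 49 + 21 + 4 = 6*n^2 + 10*n - 24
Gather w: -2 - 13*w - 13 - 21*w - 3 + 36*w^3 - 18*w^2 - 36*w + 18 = 36*w^3 - 18*w^2 - 70*w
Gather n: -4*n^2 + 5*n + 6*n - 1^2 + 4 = -4*n^2 + 11*n + 3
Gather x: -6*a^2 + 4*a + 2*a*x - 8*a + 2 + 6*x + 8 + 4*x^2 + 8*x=-6*a^2 - 4*a + 4*x^2 + x*(2*a + 14) + 10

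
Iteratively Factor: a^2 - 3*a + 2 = (a - 2)*(a - 1)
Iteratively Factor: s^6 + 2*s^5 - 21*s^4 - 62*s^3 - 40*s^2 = (s)*(s^5 + 2*s^4 - 21*s^3 - 62*s^2 - 40*s) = s*(s + 1)*(s^4 + s^3 - 22*s^2 - 40*s) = s*(s + 1)*(s + 4)*(s^3 - 3*s^2 - 10*s) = s*(s - 5)*(s + 1)*(s + 4)*(s^2 + 2*s) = s*(s - 5)*(s + 1)*(s + 2)*(s + 4)*(s)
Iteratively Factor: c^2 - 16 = (c - 4)*(c + 4)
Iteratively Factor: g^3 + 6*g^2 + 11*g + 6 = (g + 1)*(g^2 + 5*g + 6) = (g + 1)*(g + 2)*(g + 3)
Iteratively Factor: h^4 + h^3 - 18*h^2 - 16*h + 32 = (h + 2)*(h^3 - h^2 - 16*h + 16) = (h - 4)*(h + 2)*(h^2 + 3*h - 4) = (h - 4)*(h - 1)*(h + 2)*(h + 4)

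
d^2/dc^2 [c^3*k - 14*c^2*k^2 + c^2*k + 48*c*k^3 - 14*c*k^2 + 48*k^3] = 2*k*(3*c - 14*k + 1)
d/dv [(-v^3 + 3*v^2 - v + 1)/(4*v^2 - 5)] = (-4*v^4 + 19*v^2 - 38*v + 5)/(16*v^4 - 40*v^2 + 25)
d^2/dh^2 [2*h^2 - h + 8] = 4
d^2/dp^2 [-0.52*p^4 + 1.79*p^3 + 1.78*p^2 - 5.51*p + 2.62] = -6.24*p^2 + 10.74*p + 3.56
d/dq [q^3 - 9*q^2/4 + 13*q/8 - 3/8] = 3*q^2 - 9*q/2 + 13/8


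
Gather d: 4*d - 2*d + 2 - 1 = 2*d + 1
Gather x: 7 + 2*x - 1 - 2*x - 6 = 0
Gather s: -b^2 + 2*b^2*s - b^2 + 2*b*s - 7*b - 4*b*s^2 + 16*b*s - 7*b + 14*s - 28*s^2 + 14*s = -2*b^2 - 14*b + s^2*(-4*b - 28) + s*(2*b^2 + 18*b + 28)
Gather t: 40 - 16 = 24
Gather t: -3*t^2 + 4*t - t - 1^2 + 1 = -3*t^2 + 3*t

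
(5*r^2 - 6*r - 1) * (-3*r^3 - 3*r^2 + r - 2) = -15*r^5 + 3*r^4 + 26*r^3 - 13*r^2 + 11*r + 2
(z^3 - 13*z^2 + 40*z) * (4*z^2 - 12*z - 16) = 4*z^5 - 64*z^4 + 300*z^3 - 272*z^2 - 640*z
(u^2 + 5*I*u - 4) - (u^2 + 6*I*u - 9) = -I*u + 5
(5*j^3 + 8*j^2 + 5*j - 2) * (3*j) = 15*j^4 + 24*j^3 + 15*j^2 - 6*j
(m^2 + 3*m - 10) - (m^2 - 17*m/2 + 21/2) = 23*m/2 - 41/2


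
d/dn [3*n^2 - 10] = 6*n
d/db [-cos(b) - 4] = sin(b)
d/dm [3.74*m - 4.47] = 3.74000000000000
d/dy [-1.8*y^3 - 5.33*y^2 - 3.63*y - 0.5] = -5.4*y^2 - 10.66*y - 3.63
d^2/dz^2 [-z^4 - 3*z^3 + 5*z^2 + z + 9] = -12*z^2 - 18*z + 10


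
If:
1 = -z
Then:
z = -1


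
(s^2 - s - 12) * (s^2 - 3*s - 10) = s^4 - 4*s^3 - 19*s^2 + 46*s + 120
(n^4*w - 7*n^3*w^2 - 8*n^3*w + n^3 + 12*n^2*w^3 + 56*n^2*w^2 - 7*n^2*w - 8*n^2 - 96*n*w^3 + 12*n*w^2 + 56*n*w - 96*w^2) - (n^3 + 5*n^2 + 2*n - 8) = n^4*w - 7*n^3*w^2 - 8*n^3*w + 12*n^2*w^3 + 56*n^2*w^2 - 7*n^2*w - 13*n^2 - 96*n*w^3 + 12*n*w^2 + 56*n*w - 2*n - 96*w^2 + 8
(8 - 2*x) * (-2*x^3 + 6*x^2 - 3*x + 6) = 4*x^4 - 28*x^3 + 54*x^2 - 36*x + 48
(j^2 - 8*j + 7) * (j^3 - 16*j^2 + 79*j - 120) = j^5 - 24*j^4 + 214*j^3 - 864*j^2 + 1513*j - 840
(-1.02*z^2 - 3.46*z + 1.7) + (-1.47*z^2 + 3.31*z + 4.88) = -2.49*z^2 - 0.15*z + 6.58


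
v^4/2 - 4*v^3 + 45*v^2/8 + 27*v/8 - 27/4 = (v/2 + 1/2)*(v - 6)*(v - 3/2)^2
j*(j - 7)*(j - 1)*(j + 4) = j^4 - 4*j^3 - 25*j^2 + 28*j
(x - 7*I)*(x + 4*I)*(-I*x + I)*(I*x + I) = x^4 - 3*I*x^3 + 27*x^2 + 3*I*x - 28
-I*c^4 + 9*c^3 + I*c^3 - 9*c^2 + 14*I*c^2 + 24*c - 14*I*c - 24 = (c - I)*(c + 4*I)*(c + 6*I)*(-I*c + I)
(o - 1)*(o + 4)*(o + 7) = o^3 + 10*o^2 + 17*o - 28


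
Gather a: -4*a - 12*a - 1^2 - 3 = -16*a - 4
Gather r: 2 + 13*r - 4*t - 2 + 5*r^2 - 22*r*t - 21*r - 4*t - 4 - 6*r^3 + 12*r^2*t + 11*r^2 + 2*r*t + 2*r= -6*r^3 + r^2*(12*t + 16) + r*(-20*t - 6) - 8*t - 4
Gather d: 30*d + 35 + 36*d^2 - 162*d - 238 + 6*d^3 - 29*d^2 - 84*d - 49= 6*d^3 + 7*d^2 - 216*d - 252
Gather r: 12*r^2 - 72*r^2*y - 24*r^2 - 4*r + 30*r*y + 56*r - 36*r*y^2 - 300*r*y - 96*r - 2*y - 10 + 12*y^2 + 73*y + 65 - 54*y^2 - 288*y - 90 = r^2*(-72*y - 12) + r*(-36*y^2 - 270*y - 44) - 42*y^2 - 217*y - 35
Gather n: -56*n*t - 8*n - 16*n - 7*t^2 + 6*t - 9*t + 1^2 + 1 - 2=n*(-56*t - 24) - 7*t^2 - 3*t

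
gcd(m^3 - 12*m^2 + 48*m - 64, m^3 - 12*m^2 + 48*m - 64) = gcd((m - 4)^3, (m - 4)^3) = m^3 - 12*m^2 + 48*m - 64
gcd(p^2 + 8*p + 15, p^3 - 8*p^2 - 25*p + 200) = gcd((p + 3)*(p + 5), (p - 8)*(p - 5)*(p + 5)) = p + 5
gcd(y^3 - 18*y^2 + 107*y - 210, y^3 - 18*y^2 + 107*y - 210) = y^3 - 18*y^2 + 107*y - 210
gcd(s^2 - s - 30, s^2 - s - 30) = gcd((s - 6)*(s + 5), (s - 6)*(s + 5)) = s^2 - s - 30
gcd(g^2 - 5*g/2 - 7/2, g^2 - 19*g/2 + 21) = g - 7/2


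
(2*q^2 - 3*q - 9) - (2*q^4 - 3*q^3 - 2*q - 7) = -2*q^4 + 3*q^3 + 2*q^2 - q - 2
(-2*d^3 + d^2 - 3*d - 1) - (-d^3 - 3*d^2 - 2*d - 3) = -d^3 + 4*d^2 - d + 2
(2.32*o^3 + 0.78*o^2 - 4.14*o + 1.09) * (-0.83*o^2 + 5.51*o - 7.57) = -1.9256*o^5 + 12.1358*o^4 - 9.8284*o^3 - 29.6207*o^2 + 37.3457*o - 8.2513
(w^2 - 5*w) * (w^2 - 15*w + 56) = w^4 - 20*w^3 + 131*w^2 - 280*w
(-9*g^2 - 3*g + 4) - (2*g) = -9*g^2 - 5*g + 4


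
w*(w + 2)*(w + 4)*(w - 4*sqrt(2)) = w^4 - 4*sqrt(2)*w^3 + 6*w^3 - 24*sqrt(2)*w^2 + 8*w^2 - 32*sqrt(2)*w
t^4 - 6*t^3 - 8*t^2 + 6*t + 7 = (t - 7)*(t - 1)*(t + 1)^2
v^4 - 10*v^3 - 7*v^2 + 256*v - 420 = (v - 7)*(v - 6)*(v - 2)*(v + 5)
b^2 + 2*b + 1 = (b + 1)^2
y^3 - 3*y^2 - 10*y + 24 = (y - 4)*(y - 2)*(y + 3)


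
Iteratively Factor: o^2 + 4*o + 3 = (o + 1)*(o + 3)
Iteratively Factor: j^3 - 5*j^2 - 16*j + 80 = (j + 4)*(j^2 - 9*j + 20) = (j - 5)*(j + 4)*(j - 4)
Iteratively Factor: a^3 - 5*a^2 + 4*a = (a - 1)*(a^2 - 4*a) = (a - 4)*(a - 1)*(a)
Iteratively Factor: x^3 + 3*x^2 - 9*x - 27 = (x - 3)*(x^2 + 6*x + 9) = (x - 3)*(x + 3)*(x + 3)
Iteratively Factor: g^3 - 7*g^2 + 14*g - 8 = (g - 1)*(g^2 - 6*g + 8) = (g - 2)*(g - 1)*(g - 4)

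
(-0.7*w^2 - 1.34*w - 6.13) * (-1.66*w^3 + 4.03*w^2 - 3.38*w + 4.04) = 1.162*w^5 - 0.5966*w^4 + 7.1416*w^3 - 23.0027*w^2 + 15.3058*w - 24.7652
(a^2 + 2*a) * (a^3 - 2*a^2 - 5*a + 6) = a^5 - 9*a^3 - 4*a^2 + 12*a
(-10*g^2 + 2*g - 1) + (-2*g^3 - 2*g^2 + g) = -2*g^3 - 12*g^2 + 3*g - 1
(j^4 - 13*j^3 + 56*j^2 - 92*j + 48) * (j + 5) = j^5 - 8*j^4 - 9*j^3 + 188*j^2 - 412*j + 240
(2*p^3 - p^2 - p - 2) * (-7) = -14*p^3 + 7*p^2 + 7*p + 14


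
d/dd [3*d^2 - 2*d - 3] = 6*d - 2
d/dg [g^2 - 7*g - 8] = 2*g - 7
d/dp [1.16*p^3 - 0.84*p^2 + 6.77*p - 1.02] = 3.48*p^2 - 1.68*p + 6.77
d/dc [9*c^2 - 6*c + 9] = 18*c - 6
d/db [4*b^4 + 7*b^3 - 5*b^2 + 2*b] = 16*b^3 + 21*b^2 - 10*b + 2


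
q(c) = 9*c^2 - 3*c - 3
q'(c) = 18*c - 3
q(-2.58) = 64.65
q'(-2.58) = -49.44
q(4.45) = 161.87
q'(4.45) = 77.10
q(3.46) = 94.36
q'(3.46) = 59.28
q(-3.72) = 132.71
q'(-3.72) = -69.96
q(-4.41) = 185.26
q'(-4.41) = -82.38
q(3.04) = 71.05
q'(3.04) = 51.72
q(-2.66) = 68.66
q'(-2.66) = -50.88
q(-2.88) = 80.29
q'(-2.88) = -54.84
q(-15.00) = 2067.00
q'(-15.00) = -273.00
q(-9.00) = 753.00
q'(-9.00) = -165.00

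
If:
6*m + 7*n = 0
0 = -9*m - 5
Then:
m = -5/9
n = 10/21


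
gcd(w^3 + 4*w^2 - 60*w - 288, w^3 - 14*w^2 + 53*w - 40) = w - 8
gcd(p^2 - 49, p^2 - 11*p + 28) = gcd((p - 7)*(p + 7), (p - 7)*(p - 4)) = p - 7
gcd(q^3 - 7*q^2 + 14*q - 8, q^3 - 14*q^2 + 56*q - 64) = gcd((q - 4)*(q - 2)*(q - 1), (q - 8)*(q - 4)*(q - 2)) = q^2 - 6*q + 8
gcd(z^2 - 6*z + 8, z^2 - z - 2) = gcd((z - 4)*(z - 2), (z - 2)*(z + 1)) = z - 2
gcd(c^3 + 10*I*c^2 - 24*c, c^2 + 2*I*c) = c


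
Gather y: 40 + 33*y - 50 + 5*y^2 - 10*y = 5*y^2 + 23*y - 10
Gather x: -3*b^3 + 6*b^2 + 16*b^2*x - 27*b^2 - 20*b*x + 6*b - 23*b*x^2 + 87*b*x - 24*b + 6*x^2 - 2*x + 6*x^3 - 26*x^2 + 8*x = -3*b^3 - 21*b^2 - 18*b + 6*x^3 + x^2*(-23*b - 20) + x*(16*b^2 + 67*b + 6)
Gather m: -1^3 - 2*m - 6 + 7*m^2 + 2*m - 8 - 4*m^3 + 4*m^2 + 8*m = -4*m^3 + 11*m^2 + 8*m - 15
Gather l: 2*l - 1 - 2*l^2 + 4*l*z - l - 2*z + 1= -2*l^2 + l*(4*z + 1) - 2*z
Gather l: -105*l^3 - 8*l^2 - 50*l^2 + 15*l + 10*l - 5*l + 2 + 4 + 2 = -105*l^3 - 58*l^2 + 20*l + 8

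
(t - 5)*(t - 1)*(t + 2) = t^3 - 4*t^2 - 7*t + 10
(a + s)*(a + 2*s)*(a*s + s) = a^3*s + 3*a^2*s^2 + a^2*s + 2*a*s^3 + 3*a*s^2 + 2*s^3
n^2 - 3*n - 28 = (n - 7)*(n + 4)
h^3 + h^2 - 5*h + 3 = (h - 1)^2*(h + 3)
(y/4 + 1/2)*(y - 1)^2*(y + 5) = y^4/4 + 5*y^3/4 - 3*y^2/4 - 13*y/4 + 5/2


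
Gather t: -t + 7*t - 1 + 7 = 6*t + 6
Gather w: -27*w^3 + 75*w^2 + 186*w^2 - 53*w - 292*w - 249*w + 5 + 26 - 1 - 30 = -27*w^3 + 261*w^2 - 594*w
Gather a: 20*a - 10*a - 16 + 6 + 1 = 10*a - 9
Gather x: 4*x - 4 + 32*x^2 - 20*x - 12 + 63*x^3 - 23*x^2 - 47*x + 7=63*x^3 + 9*x^2 - 63*x - 9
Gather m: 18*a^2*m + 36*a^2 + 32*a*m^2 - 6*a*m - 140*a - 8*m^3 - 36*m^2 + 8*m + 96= 36*a^2 - 140*a - 8*m^3 + m^2*(32*a - 36) + m*(18*a^2 - 6*a + 8) + 96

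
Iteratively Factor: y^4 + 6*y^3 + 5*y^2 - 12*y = (y)*(y^3 + 6*y^2 + 5*y - 12) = y*(y + 3)*(y^2 + 3*y - 4) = y*(y + 3)*(y + 4)*(y - 1)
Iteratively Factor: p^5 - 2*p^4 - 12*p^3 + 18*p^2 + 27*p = (p + 1)*(p^4 - 3*p^3 - 9*p^2 + 27*p) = (p + 1)*(p + 3)*(p^3 - 6*p^2 + 9*p) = p*(p + 1)*(p + 3)*(p^2 - 6*p + 9) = p*(p - 3)*(p + 1)*(p + 3)*(p - 3)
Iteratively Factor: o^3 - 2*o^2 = (o - 2)*(o^2) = o*(o - 2)*(o)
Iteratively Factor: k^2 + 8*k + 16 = (k + 4)*(k + 4)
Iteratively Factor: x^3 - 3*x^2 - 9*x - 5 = (x + 1)*(x^2 - 4*x - 5) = (x - 5)*(x + 1)*(x + 1)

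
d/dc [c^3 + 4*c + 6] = 3*c^2 + 4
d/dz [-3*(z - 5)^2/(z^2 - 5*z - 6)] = 3*(-5*z^2 + 62*z - 185)/(z^4 - 10*z^3 + 13*z^2 + 60*z + 36)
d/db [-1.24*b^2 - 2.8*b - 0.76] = -2.48*b - 2.8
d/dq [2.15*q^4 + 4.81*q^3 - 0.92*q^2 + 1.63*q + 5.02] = 8.6*q^3 + 14.43*q^2 - 1.84*q + 1.63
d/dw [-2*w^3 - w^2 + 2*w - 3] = -6*w^2 - 2*w + 2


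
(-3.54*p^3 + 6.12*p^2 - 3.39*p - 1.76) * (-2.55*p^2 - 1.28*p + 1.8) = 9.027*p^5 - 11.0748*p^4 - 5.5611*p^3 + 19.8432*p^2 - 3.8492*p - 3.168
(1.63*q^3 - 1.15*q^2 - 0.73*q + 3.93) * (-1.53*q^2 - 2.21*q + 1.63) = -2.4939*q^5 - 1.8428*q^4 + 6.3153*q^3 - 6.2741*q^2 - 9.8752*q + 6.4059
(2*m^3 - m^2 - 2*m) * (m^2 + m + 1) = 2*m^5 + m^4 - m^3 - 3*m^2 - 2*m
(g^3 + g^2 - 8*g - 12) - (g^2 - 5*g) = g^3 - 3*g - 12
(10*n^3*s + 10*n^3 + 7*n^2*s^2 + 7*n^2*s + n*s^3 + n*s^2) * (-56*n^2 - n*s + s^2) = -560*n^5*s - 560*n^5 - 402*n^4*s^2 - 402*n^4*s - 53*n^3*s^3 - 53*n^3*s^2 + 6*n^2*s^4 + 6*n^2*s^3 + n*s^5 + n*s^4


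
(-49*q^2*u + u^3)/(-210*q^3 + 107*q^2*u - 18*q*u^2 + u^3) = u*(7*q + u)/(30*q^2 - 11*q*u + u^2)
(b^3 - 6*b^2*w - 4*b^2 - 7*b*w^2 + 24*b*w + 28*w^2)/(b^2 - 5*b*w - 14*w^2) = (b^2 + b*w - 4*b - 4*w)/(b + 2*w)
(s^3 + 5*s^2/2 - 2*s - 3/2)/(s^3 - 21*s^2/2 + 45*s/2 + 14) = (s^2 + 2*s - 3)/(s^2 - 11*s + 28)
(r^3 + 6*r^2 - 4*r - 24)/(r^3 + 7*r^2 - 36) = (r + 2)/(r + 3)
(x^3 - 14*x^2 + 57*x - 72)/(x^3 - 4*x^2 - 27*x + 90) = (x^2 - 11*x + 24)/(x^2 - x - 30)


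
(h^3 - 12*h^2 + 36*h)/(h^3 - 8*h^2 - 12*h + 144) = h/(h + 4)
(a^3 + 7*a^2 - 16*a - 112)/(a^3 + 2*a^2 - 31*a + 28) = (a + 4)/(a - 1)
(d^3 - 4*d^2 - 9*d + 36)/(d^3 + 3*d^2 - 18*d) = (d^2 - d - 12)/(d*(d + 6))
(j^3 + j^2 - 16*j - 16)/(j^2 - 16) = j + 1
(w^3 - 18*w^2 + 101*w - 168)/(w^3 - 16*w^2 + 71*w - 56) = (w - 3)/(w - 1)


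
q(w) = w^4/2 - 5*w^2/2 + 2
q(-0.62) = 1.11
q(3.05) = 22.01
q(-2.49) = 5.72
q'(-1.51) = 0.66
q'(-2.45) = -17.16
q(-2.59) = 7.73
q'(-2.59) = -21.80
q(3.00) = 20.00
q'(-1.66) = -0.85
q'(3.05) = 41.50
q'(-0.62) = 2.62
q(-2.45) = 5.01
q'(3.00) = 39.00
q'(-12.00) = -3396.00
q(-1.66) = -1.09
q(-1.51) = -1.10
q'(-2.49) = -18.43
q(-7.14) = 1174.01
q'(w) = 2*w^3 - 5*w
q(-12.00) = 10010.00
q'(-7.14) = -692.29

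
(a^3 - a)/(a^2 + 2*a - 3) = a*(a + 1)/(a + 3)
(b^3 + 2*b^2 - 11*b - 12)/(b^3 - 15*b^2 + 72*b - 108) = (b^2 + 5*b + 4)/(b^2 - 12*b + 36)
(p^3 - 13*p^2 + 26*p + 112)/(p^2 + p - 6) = (p^3 - 13*p^2 + 26*p + 112)/(p^2 + p - 6)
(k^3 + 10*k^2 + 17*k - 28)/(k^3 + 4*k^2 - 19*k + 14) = (k + 4)/(k - 2)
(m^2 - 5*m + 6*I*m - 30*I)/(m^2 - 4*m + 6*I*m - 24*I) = (m - 5)/(m - 4)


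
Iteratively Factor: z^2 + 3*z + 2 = (z + 1)*(z + 2)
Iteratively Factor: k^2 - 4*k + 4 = (k - 2)*(k - 2)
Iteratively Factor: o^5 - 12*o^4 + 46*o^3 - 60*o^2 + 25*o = (o - 5)*(o^4 - 7*o^3 + 11*o^2 - 5*o) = o*(o - 5)*(o^3 - 7*o^2 + 11*o - 5) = o*(o - 5)*(o - 1)*(o^2 - 6*o + 5) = o*(o - 5)*(o - 1)^2*(o - 5)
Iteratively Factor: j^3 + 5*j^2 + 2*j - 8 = (j - 1)*(j^2 + 6*j + 8) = (j - 1)*(j + 4)*(j + 2)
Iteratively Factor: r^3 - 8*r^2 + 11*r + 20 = (r + 1)*(r^2 - 9*r + 20) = (r - 5)*(r + 1)*(r - 4)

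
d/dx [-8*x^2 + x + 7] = 1 - 16*x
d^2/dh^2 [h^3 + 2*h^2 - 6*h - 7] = 6*h + 4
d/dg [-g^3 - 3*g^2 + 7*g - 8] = -3*g^2 - 6*g + 7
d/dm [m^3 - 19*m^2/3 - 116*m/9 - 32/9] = 3*m^2 - 38*m/3 - 116/9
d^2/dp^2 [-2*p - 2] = 0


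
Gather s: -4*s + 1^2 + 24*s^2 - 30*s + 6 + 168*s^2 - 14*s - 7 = 192*s^2 - 48*s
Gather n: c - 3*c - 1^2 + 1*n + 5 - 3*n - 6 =-2*c - 2*n - 2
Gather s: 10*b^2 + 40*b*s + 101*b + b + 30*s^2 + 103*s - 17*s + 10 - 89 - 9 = 10*b^2 + 102*b + 30*s^2 + s*(40*b + 86) - 88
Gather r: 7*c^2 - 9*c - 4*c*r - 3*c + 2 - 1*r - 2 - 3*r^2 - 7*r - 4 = 7*c^2 - 12*c - 3*r^2 + r*(-4*c - 8) - 4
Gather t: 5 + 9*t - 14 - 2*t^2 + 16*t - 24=-2*t^2 + 25*t - 33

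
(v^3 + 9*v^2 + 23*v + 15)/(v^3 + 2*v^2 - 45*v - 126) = (v^2 + 6*v + 5)/(v^2 - v - 42)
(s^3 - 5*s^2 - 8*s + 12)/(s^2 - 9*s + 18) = (s^2 + s - 2)/(s - 3)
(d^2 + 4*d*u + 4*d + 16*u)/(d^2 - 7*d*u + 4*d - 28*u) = (-d - 4*u)/(-d + 7*u)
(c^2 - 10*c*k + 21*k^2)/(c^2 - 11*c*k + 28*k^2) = (c - 3*k)/(c - 4*k)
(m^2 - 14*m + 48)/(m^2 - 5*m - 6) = (m - 8)/(m + 1)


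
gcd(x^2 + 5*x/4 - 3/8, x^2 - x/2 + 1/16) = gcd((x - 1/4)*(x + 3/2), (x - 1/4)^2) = x - 1/4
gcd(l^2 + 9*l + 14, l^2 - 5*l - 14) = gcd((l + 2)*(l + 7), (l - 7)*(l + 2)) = l + 2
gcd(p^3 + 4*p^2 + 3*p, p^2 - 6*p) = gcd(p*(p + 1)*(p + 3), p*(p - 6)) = p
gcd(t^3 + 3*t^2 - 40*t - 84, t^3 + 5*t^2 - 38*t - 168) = t^2 + t - 42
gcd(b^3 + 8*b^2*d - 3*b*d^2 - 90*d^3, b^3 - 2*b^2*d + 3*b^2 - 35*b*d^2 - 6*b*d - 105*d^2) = b + 5*d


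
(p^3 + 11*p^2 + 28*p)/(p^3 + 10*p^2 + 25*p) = (p^2 + 11*p + 28)/(p^2 + 10*p + 25)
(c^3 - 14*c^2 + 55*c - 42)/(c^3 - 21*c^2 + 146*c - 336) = (c - 1)/(c - 8)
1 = 1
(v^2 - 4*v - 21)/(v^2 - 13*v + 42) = (v + 3)/(v - 6)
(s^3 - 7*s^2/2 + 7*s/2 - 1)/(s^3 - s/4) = 2*(s^2 - 3*s + 2)/(s*(2*s + 1))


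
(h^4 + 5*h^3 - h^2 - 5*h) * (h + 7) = h^5 + 12*h^4 + 34*h^3 - 12*h^2 - 35*h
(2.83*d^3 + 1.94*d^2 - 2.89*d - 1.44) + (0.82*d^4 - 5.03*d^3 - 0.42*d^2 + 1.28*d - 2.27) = 0.82*d^4 - 2.2*d^3 + 1.52*d^2 - 1.61*d - 3.71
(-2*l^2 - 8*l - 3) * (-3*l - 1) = 6*l^3 + 26*l^2 + 17*l + 3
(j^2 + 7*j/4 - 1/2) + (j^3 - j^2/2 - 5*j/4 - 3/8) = j^3 + j^2/2 + j/2 - 7/8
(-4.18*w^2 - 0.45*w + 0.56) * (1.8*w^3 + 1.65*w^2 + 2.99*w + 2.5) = -7.524*w^5 - 7.707*w^4 - 12.2327*w^3 - 10.8715*w^2 + 0.5494*w + 1.4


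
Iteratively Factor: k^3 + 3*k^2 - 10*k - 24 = (k - 3)*(k^2 + 6*k + 8) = (k - 3)*(k + 2)*(k + 4)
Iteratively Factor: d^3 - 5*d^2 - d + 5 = (d - 1)*(d^2 - 4*d - 5) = (d - 1)*(d + 1)*(d - 5)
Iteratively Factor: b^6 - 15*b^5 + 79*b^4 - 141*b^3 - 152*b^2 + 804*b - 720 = (b - 5)*(b^5 - 10*b^4 + 29*b^3 + 4*b^2 - 132*b + 144) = (b - 5)*(b - 3)*(b^4 - 7*b^3 + 8*b^2 + 28*b - 48) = (b - 5)*(b - 3)*(b - 2)*(b^3 - 5*b^2 - 2*b + 24) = (b - 5)*(b - 3)*(b - 2)*(b + 2)*(b^2 - 7*b + 12) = (b - 5)*(b - 3)^2*(b - 2)*(b + 2)*(b - 4)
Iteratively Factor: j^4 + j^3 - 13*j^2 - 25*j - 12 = (j + 3)*(j^3 - 2*j^2 - 7*j - 4) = (j + 1)*(j + 3)*(j^2 - 3*j - 4) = (j + 1)^2*(j + 3)*(j - 4)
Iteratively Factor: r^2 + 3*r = (r + 3)*(r)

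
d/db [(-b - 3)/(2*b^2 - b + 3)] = (-2*b^2 + b + (b + 3)*(4*b - 1) - 3)/(2*b^2 - b + 3)^2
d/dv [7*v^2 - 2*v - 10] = 14*v - 2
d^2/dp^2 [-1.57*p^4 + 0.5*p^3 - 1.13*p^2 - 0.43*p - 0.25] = -18.84*p^2 + 3.0*p - 2.26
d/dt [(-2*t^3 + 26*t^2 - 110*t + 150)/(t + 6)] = 2*(-2*t^3 - 5*t^2 + 156*t - 405)/(t^2 + 12*t + 36)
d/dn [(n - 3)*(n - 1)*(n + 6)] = 3*n^2 + 4*n - 21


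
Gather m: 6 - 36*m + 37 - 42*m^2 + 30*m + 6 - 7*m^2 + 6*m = 49 - 49*m^2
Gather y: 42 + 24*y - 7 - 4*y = 20*y + 35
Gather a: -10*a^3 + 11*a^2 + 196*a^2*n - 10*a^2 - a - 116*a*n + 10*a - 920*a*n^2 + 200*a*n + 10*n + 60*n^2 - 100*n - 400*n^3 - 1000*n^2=-10*a^3 + a^2*(196*n + 1) + a*(-920*n^2 + 84*n + 9) - 400*n^3 - 940*n^2 - 90*n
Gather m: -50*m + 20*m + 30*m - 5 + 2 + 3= 0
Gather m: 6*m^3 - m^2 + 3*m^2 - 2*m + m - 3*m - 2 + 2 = 6*m^3 + 2*m^2 - 4*m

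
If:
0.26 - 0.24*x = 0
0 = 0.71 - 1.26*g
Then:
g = 0.56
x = 1.08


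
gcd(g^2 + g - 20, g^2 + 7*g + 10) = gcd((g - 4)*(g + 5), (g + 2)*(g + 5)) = g + 5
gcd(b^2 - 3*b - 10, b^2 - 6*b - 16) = b + 2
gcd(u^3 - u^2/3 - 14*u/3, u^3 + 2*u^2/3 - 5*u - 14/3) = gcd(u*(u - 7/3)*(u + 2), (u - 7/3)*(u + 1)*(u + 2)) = u^2 - u/3 - 14/3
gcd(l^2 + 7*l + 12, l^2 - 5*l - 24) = l + 3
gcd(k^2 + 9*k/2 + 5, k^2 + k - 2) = k + 2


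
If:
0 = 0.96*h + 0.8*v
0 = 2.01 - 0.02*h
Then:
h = 100.50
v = -120.60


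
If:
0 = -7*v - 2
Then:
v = -2/7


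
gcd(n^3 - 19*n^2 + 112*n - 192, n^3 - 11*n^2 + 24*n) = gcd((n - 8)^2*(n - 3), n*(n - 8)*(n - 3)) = n^2 - 11*n + 24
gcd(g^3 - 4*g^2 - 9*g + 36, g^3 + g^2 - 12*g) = g - 3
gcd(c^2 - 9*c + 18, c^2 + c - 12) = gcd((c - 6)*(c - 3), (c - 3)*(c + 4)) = c - 3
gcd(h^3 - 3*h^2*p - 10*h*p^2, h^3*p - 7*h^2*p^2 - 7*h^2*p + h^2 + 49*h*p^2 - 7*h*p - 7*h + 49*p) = 1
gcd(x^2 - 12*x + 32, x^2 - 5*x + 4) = x - 4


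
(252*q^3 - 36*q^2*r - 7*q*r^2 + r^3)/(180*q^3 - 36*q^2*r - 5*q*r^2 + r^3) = (7*q - r)/(5*q - r)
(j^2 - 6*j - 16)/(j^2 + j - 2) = (j - 8)/(j - 1)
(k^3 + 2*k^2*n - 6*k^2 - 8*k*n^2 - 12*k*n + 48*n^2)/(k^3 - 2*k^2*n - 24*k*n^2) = (k^2 - 2*k*n - 6*k + 12*n)/(k*(k - 6*n))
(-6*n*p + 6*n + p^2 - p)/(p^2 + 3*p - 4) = (-6*n + p)/(p + 4)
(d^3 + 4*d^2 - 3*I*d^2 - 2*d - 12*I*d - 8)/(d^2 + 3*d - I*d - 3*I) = (d^2 + 2*d*(2 - I) - 8*I)/(d + 3)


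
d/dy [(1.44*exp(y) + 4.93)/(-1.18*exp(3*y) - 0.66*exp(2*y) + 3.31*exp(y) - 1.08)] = (3.3984*exp(3*y) + 18.4026*exp(2*y) + 6.5076*exp(y) - 17.8735)*exp(y)/(1.3924*exp(6*y) + 1.5576*exp(5*y) - 7.376*exp(4*y) - 1.8204*exp(3*y) + 12.3817*exp(2*y) - 7.1496*exp(y) + 1.1664)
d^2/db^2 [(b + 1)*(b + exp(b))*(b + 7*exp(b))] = 8*b^2*exp(b) + 28*b*exp(2*b) + 40*b*exp(b) + 6*b + 56*exp(2*b) + 32*exp(b) + 2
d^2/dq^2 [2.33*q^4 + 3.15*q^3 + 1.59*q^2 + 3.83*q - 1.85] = 27.96*q^2 + 18.9*q + 3.18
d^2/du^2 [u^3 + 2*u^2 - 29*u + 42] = 6*u + 4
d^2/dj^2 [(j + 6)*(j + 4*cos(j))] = -4*(j + 6)*cos(j) - 8*sin(j) + 2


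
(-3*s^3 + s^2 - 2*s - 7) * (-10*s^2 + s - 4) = 30*s^5 - 13*s^4 + 33*s^3 + 64*s^2 + s + 28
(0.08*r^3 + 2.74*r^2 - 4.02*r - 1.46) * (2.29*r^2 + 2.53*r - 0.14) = 0.1832*r^5 + 6.477*r^4 - 2.2848*r^3 - 13.8976*r^2 - 3.131*r + 0.2044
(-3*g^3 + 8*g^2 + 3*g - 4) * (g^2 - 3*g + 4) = -3*g^5 + 17*g^4 - 33*g^3 + 19*g^2 + 24*g - 16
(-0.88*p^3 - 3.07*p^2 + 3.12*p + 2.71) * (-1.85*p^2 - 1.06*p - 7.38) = 1.628*p^5 + 6.6123*p^4 + 3.9766*p^3 + 14.3359*p^2 - 25.8982*p - 19.9998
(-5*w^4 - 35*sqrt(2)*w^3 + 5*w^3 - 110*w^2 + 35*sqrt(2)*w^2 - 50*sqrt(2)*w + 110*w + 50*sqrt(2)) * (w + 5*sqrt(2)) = -5*w^5 - 60*sqrt(2)*w^4 + 5*w^4 - 460*w^3 + 60*sqrt(2)*w^3 - 600*sqrt(2)*w^2 + 460*w^2 - 500*w + 600*sqrt(2)*w + 500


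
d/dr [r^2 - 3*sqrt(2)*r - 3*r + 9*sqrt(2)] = 2*r - 3*sqrt(2) - 3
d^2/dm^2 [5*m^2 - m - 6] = 10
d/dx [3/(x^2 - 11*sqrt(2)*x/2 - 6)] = 6*(-4*x + 11*sqrt(2))/(-2*x^2 + 11*sqrt(2)*x + 12)^2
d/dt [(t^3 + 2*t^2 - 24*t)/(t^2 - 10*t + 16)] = (t^4 - 20*t^3 + 52*t^2 + 64*t - 384)/(t^4 - 20*t^3 + 132*t^2 - 320*t + 256)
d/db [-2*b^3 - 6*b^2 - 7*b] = -6*b^2 - 12*b - 7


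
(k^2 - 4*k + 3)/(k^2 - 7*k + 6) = (k - 3)/(k - 6)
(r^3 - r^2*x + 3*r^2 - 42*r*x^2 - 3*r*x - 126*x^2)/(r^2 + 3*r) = r - x - 42*x^2/r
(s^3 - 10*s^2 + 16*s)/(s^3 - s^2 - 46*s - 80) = s*(s - 2)/(s^2 + 7*s + 10)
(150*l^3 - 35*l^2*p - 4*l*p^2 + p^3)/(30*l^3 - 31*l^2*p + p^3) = (-5*l + p)/(-l + p)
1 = 1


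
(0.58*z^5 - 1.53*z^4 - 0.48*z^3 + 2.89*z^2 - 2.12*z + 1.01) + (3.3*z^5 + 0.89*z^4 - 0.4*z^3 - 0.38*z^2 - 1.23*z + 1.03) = 3.88*z^5 - 0.64*z^4 - 0.88*z^3 + 2.51*z^2 - 3.35*z + 2.04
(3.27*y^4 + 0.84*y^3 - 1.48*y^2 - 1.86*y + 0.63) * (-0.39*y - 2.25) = -1.2753*y^5 - 7.6851*y^4 - 1.3128*y^3 + 4.0554*y^2 + 3.9393*y - 1.4175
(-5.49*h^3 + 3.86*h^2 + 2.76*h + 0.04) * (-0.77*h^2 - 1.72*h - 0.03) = 4.2273*h^5 + 6.4706*h^4 - 8.5997*h^3 - 4.8938*h^2 - 0.1516*h - 0.0012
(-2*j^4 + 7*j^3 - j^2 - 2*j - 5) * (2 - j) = 2*j^5 - 11*j^4 + 15*j^3 + j - 10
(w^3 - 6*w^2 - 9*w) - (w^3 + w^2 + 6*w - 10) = -7*w^2 - 15*w + 10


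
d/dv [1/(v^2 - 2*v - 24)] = 2*(1 - v)/(-v^2 + 2*v + 24)^2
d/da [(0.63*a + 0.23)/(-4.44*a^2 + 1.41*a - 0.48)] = (2.7972*a^2 + 2.0424*a - 0.6267)/(19.7136*a^4 - 12.5208*a^3 + 6.2505*a^2 - 1.3536*a + 0.2304)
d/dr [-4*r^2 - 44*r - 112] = -8*r - 44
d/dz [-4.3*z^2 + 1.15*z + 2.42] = 1.15 - 8.6*z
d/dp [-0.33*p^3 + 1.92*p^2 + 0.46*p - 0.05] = -0.99*p^2 + 3.84*p + 0.46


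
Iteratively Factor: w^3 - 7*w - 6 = (w - 3)*(w^2 + 3*w + 2) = (w - 3)*(w + 1)*(w + 2)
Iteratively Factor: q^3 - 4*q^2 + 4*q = (q)*(q^2 - 4*q + 4) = q*(q - 2)*(q - 2)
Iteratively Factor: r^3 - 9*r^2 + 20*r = (r - 5)*(r^2 - 4*r) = (r - 5)*(r - 4)*(r)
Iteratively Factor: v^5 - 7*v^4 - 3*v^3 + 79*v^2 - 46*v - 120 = (v + 3)*(v^4 - 10*v^3 + 27*v^2 - 2*v - 40) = (v - 2)*(v + 3)*(v^3 - 8*v^2 + 11*v + 20) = (v - 5)*(v - 2)*(v + 3)*(v^2 - 3*v - 4) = (v - 5)*(v - 2)*(v + 1)*(v + 3)*(v - 4)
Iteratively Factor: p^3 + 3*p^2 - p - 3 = (p - 1)*(p^2 + 4*p + 3) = (p - 1)*(p + 3)*(p + 1)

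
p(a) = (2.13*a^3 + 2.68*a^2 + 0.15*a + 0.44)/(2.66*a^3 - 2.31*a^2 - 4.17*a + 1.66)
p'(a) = (-7.98*a^2 + 4.62*a + 4.17)*(2.13*a^3 + 2.68*a^2 + 0.15*a + 0.44)/(2.66*a^3 - 2.31*a^2 - 4.17*a + 1.66)^2 + (6.39*a^2 + 5.36*a + 0.15)/(2.66*a^3 - 2.31*a^2 - 4.17*a + 1.66)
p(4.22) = 1.46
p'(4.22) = -0.26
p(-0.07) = 0.23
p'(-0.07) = 0.35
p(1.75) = 13.16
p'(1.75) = -85.02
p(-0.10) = 0.22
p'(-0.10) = 0.23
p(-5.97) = 0.58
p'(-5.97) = -0.03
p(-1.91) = 0.28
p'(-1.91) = -0.21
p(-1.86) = 0.27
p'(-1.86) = -0.23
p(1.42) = -9.33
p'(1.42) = -54.23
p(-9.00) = 0.64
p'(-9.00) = -0.02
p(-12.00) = 0.68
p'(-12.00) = -0.01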